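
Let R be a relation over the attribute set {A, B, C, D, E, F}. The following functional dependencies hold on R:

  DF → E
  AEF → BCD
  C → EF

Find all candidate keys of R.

{A, C}, {A, D, F}, {A, E, F}

Attribute A never appears on the right-hand side of any dependency, so A must belong to every candidate key.
{A}⁺ = {A}, which is not all of the schema, so we must add further attributes.
{A, C}⁺: C→EF adds E, F; AEF→BCD adds B, D → {A, B, C, D, E, F}. Minimal: {C}⁺ = {C, E, F}; {A}⁺ = {A} — none reach the full schema.
{A, D, F}⁺: DF→E adds E; AEF→BCD adds B, C → {A, B, C, D, E, F}. Minimal: {D, F}⁺ = {D, E, F}; {A, F}⁺ = {A, F}; {A, D}⁺ = {A, D} — none reach the full schema.
{A, E, F}⁺: AEF→BCD adds B, C, D → {A, B, C, D, E, F}. Minimal: {E, F}⁺ = {E, F}; {A, F}⁺ = {A, F}; {A, E}⁺ = {A, E} — none reach the full schema.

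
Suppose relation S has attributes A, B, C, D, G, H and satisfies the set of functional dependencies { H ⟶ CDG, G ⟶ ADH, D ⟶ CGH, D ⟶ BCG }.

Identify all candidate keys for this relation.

{D}⁺: D→CGH adds C, G, H; D→BCG adds B; G→ADH adds A → {A, B, C, D, G, H}.
{G}⁺: G→ADH adds A, D, H; D→CGH adds C; D→BCG adds B → {A, B, C, D, G, H}.
{H}⁺: H→CDG adds C, D, G; G→ADH adds A; D→BCG adds B → {A, B, C, D, G, H}.

D, G, H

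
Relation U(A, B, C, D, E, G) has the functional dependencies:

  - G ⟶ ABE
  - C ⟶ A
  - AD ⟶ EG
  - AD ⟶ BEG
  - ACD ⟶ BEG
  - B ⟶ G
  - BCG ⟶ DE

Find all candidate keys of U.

(B, C), (C, D), (C, G)

Attribute C never appears on the right-hand side of any dependency, so C must belong to every candidate key.
{C}⁺ = {A, C}, which is not all of the schema, so we must add further attributes.
{B, C}⁺: C→A adds A; B→G adds G; BCG→DE adds D, E → {A, B, C, D, E, G}. Minimal: {C}⁺ = {A, C}; {B}⁺ = {A, B, E, G} — none reach the full schema.
{C, D}⁺: C→A adds A; AD→EG adds E, G; AD→BEG adds B → {A, B, C, D, E, G}. Minimal: {D}⁺ = {D}; {C}⁺ = {A, C} — none reach the full schema.
{C, G}⁺: G→ABE adds A, B, E; BCG→DE adds D → {A, B, C, D, E, G}. Minimal: {G}⁺ = {A, B, E, G}; {C}⁺ = {A, C} — none reach the full schema.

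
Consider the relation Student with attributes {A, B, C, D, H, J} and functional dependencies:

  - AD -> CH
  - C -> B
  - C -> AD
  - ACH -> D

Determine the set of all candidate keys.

{C, J}; {A, D, J}

Attribute J never appears on the right-hand side of any dependency, so J must belong to every candidate key.
{J}⁺ = {J}, which is not all of the schema, so we must add further attributes.
{C, J}⁺: C→B adds B; C→AD adds A, D; AD→CH adds H → {A, B, C, D, H, J}.
{A, D, J}⁺: AD→CH adds C, H; C→B adds B → {A, B, C, D, H, J}.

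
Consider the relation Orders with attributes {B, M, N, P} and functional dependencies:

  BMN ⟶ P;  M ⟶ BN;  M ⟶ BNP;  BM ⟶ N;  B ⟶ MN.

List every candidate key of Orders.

B; M

{B}⁺: B→MN adds M, N; BMN→P adds P → {B, M, N, P}.
{M}⁺: M→BN adds B, N; M→BNP adds P → {B, M, N, P}.
Any other superkey contains one of these as a subset, so there are no further candidate keys.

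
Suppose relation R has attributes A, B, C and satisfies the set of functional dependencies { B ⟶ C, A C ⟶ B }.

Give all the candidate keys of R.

AB; AC

Attribute A never appears on the right-hand side of any dependency, so A must belong to every candidate key.
{A}⁺ = {A}, which is not all of the schema, so we must add further attributes.
{A, B}⁺: B→C adds C → {A, B, C}. Minimal: {B}⁺ = {B, C}; {A}⁺ = {A} — none reach the full schema.
{A, C}⁺: AC→B adds B → {A, B, C}. Minimal: {C}⁺ = {C}; {A}⁺ = {A} — none reach the full schema.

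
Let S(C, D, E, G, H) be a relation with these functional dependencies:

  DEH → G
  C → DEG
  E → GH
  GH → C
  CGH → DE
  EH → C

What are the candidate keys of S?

{C}⁺: C→DEG adds D, E, G; E→GH adds H → {C, D, E, G, H}.
{E}⁺: E→GH adds G, H; GH→C adds C; CGH→DE adds D → {C, D, E, G, H}.
{G, H}⁺: GH→C adds C; CGH→DE adds D, E → {C, D, E, G, H}. Minimal: {H}⁺ = {H}; {G}⁺ = {G} — none reach the full schema.
Any other superkey contains one of these as a subset, so there are no further candidate keys.

(C), (E), (G, H)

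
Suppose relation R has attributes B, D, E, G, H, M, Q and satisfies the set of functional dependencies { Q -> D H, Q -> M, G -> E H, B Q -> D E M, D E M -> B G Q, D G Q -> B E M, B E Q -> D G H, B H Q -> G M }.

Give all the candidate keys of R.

BQ, EQ, GQ, DEM, DGM

{B, Q}⁺: Q→DH adds D, H; Q→M adds M; BQ→DEM adds E; DEM→BGQ adds G → {B, D, E, G, H, M, Q}. Minimal: {Q}⁺ = {D, H, M, Q}; {B}⁺ = {B} — none reach the full schema.
{E, Q}⁺: Q→DH adds D, H; Q→M adds M; DEM→BGQ adds B, G → {B, D, E, G, H, M, Q}. Minimal: {Q}⁺ = {D, H, M, Q}; {E}⁺ = {E} — none reach the full schema.
{G, Q}⁺: Q→DH adds D, H; Q→M adds M; G→EH adds E; DEM→BGQ adds B → {B, D, E, G, H, M, Q}. Minimal: {Q}⁺ = {D, H, M, Q}; {G}⁺ = {E, G, H} — none reach the full schema.
{D, E, M}⁺: DEM→BGQ adds B, G, Q; BEQ→DGH adds H → {B, D, E, G, H, M, Q}. Minimal: {E, M}⁺ = {E, M}; {D, M}⁺ = {D, M}; {D, E}⁺ = {D, E} — none reach the full schema.
{D, G, M}⁺: G→EH adds E, H; DEM→BGQ adds B, Q → {B, D, E, G, H, M, Q}. Minimal: {G, M}⁺ = {E, G, H, M}; {D, M}⁺ = {D, M}; {D, G}⁺ = {D, E, G, H} — none reach the full schema.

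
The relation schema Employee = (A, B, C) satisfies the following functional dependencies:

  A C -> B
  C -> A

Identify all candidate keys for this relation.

Attribute C never appears on the right-hand side of any dependency, so C must belong to every candidate key.
{C}⁺ = {A, B, C}, which is all of the schema, so {C} is the only candidate key.

{C}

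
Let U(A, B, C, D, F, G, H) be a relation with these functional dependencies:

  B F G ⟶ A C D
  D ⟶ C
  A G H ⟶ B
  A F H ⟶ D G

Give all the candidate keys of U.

Attributes F, H never appear on any right-hand side, so every candidate key must contain {F, H}.
{F, H}⁺ = {F, H}, which is not all of the schema, so we must add further attributes.
{A, F, H}⁺: AFH→DG adds D, G; D→C adds C; AGH→B adds B → {A, B, C, D, F, G, H}. Minimal: {F, H}⁺ = {F, H}; {A, H}⁺ = {A, H}; {A, F}⁺ = {A, F} — none reach the full schema.
{B, F, G, H}⁺: BFG→ACD adds A, C, D → {A, B, C, D, F, G, H}. Minimal: {F, G, H}⁺ = {F, G, H}; {B, G, H}⁺ = {B, G, H}; {B, F, H}⁺ = {B, F, H}; … — none reach the full schema.

(A, F, H), (B, F, G, H)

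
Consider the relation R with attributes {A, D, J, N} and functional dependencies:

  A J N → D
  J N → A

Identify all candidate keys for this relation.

(J, N)

{J, N}⁺: JN→A adds A; AJN→D adds D → {A, D, J, N}. Minimal: {N}⁺ = {N}; {J}⁺ = {J} — none reach the full schema.
No other minimal superkey exists.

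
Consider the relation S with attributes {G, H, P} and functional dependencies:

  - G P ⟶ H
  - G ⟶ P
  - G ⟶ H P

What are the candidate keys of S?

Attribute G never appears on the right-hand side of any dependency, so G must belong to every candidate key.
{G}⁺ = {G, H, P}, which is all of the schema, so {G} is the only candidate key.

(G)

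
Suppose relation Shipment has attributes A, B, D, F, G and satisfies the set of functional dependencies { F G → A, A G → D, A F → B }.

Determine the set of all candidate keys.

{F, G}⁺: FG→A adds A; AG→D adds D; AF→B adds B → {A, B, D, F, G}. Minimal: {G}⁺ = {G}; {F}⁺ = {F} — none reach the full schema.

(F, G)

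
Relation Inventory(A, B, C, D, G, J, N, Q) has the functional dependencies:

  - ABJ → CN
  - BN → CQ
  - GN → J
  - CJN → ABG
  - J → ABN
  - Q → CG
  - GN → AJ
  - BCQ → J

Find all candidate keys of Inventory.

Attribute D never appears on the right-hand side of any dependency, so D must belong to every candidate key.
{D}⁺ = {D}, which is not all of the schema, so we must add further attributes.
{D, J}⁺: J→ABN adds A, B, N; ABJ→CN adds C; BN→CQ adds Q; CJN→ABG adds G → {A, B, C, D, G, J, N, Q}. Minimal: {J}⁺ = {A, B, C, G, J, N, Q}; {D}⁺ = {D} — none reach the full schema.
{B, D, N}⁺: BN→CQ adds C, Q; Q→CG adds G; GN→AJ adds A, J → {A, B, C, D, G, J, N, Q}. Minimal: {D, N}⁺ = {D, N}; {B, N}⁺ = {A, B, C, G, J, N, Q}; {B, D}⁺ = {B, D} — none reach the full schema.
{B, D, Q}⁺: Q→CG adds C, G; BCQ→J adds J; J→ABN adds A, N → {A, B, C, D, G, J, N, Q}. Minimal: {D, Q}⁺ = {C, D, G, Q}; {B, Q}⁺ = {A, B, C, G, J, N, Q}; {B, D}⁺ = {B, D} — none reach the full schema.
{D, G, N}⁺: GN→J adds J; J→ABN adds A, B; ABJ→CN adds C; BN→CQ adds Q → {A, B, C, D, G, J, N, Q}. Minimal: {G, N}⁺ = {A, B, C, G, J, N, Q}; {D, N}⁺ = {D, N}; {D, G}⁺ = {D, G} — none reach the full schema.
{D, N, Q}⁺: Q→CG adds C, G; GN→AJ adds A, J; CJN→ABG adds B → {A, B, C, D, G, J, N, Q}. Minimal: {N, Q}⁺ = {A, B, C, G, J, N, Q}; {D, Q}⁺ = {C, D, G, Q}; {D, N}⁺ = {D, N} — none reach the full schema.

{D, J}, {B, D, N}, {B, D, Q}, {D, G, N}, {D, N, Q}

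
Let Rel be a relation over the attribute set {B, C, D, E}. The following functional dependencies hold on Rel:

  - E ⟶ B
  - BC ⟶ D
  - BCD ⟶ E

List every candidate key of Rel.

Attribute C never appears on the right-hand side of any dependency, so C must belong to every candidate key.
{C}⁺ = {C}, which is not all of the schema, so we must add further attributes.
{B, C}⁺: BC→D adds D; BCD→E adds E → {B, C, D, E}. Minimal: {C}⁺ = {C}; {B}⁺ = {B} — none reach the full schema.
{C, E}⁺: E→B adds B; BC→D adds D → {B, C, D, E}. Minimal: {E}⁺ = {B, E}; {C}⁺ = {C} — none reach the full schema.

BC, CE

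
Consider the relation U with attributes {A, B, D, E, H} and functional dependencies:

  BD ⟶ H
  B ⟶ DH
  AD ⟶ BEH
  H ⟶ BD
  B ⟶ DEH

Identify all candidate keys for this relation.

{A, B}, {A, D}, {A, H}

Attribute A never appears on the right-hand side of any dependency, so A must belong to every candidate key.
{A}⁺ = {A}, which is not all of the schema, so we must add further attributes.
{A, B}⁺: B→DH adds D, H; AD→BEH adds E → {A, B, D, E, H}. Minimal: {B}⁺ = {B, D, E, H}; {A}⁺ = {A} — none reach the full schema.
{A, D}⁺: AD→BEH adds B, E, H → {A, B, D, E, H}. Minimal: {D}⁺ = {D}; {A}⁺ = {A} — none reach the full schema.
{A, H}⁺: H→BD adds B, D; B→DEH adds E → {A, B, D, E, H}. Minimal: {H}⁺ = {B, D, E, H}; {A}⁺ = {A} — none reach the full schema.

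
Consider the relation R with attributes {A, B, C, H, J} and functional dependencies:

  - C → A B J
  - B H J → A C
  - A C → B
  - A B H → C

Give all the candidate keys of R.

Attribute H never appears on the right-hand side of any dependency, so H must belong to every candidate key.
{H}⁺ = {H}, which is not all of the schema, so we must add further attributes.
{C, H}⁺: C→ABJ adds A, B, J → {A, B, C, H, J}. Minimal: {H}⁺ = {H}; {C}⁺ = {A, B, C, J} — none reach the full schema.
{A, B, H}⁺: ABH→C adds C; C→ABJ adds J → {A, B, C, H, J}. Minimal: {B, H}⁺ = {B, H}; {A, H}⁺ = {A, H}; {A, B}⁺ = {A, B} — none reach the full schema.
{B, H, J}⁺: BHJ→AC adds A, C → {A, B, C, H, J}. Minimal: {H, J}⁺ = {H, J}; {B, J}⁺ = {B, J}; {B, H}⁺ = {B, H} — none reach the full schema.

{C, H}, {A, B, H}, {B, H, J}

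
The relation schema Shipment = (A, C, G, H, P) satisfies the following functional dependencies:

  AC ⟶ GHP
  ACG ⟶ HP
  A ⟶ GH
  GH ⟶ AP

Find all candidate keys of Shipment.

Attribute C never appears on the right-hand side of any dependency, so C must belong to every candidate key.
{C}⁺ = {C}, which is not all of the schema, so we must add further attributes.
{A, C}⁺: AC→GHP adds G, H, P → {A, C, G, H, P}.
{C, G, H}⁺: GH→AP adds A, P → {A, C, G, H, P}.

{A, C}, {C, G, H}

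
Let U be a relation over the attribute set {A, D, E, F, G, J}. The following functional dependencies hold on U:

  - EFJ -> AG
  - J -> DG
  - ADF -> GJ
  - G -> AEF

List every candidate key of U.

{J}⁺: J→DG adds D, G; G→AEF adds A, E, F → {A, D, E, F, G, J}.
{D, G}⁺: G→AEF adds A, E, F; ADF→GJ adds J → {A, D, E, F, G, J}. Minimal: {G}⁺ = {A, E, F, G}; {D}⁺ = {D} — none reach the full schema.
{A, D, F}⁺: ADF→GJ adds G, J; G→AEF adds E → {A, D, E, F, G, J}. Minimal: {D, F}⁺ = {D, F}; {A, F}⁺ = {A, F}; {A, D}⁺ = {A, D} — none reach the full schema.
Any other superkey contains one of these as a subset, so there are no further candidate keys.

J, DG, ADF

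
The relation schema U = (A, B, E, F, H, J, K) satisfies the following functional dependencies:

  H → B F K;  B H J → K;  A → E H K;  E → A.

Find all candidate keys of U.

Attribute J never appears on the right-hand side of any dependency, so J must belong to every candidate key.
{J}⁺ = {J}, which is not all of the schema, so we must add further attributes.
{A, J}⁺: A→EHK adds E, H, K; H→BFK adds B, F → {A, B, E, F, H, J, K}. Minimal: {J}⁺ = {J}; {A}⁺ = {A, B, E, F, H, K} — none reach the full schema.
{E, J}⁺: E→A adds A; A→EHK adds H, K; H→BFK adds B, F → {A, B, E, F, H, J, K}. Minimal: {J}⁺ = {J}; {E}⁺ = {A, B, E, F, H, K} — none reach the full schema.

(A, J), (E, J)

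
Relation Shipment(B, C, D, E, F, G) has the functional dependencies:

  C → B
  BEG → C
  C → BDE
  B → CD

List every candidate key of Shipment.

{B, F, G}⁺: B→CD adds C, D; C→BDE adds E → {B, C, D, E, F, G}.
{C, F, G}⁺: C→B adds B; C→BDE adds D, E → {B, C, D, E, F, G}.

(B, F, G); (C, F, G)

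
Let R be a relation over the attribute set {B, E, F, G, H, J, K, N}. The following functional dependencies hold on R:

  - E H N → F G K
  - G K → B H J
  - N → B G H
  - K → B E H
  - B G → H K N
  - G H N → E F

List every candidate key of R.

{N}; {B, G}; {G, K}

{N}⁺: N→BGH adds B, G, H; BG→HKN adds K; GHN→EF adds E, F; GK→BHJ adds J → {B, E, F, G, H, J, K, N}.
{B, G}⁺: BG→HKN adds H, K, N; GHN→EF adds E, F; GK→BHJ adds J → {B, E, F, G, H, J, K, N}.
{G, K}⁺: GK→BHJ adds B, H, J; K→BEH adds E; BG→HKN adds N; GHN→EF adds F → {B, E, F, G, H, J, K, N}.
Any other superkey contains one of these as a subset, so there are no further candidate keys.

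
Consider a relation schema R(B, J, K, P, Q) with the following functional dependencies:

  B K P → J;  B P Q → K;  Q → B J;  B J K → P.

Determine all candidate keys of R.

KQ, PQ

Attribute Q never appears on the right-hand side of any dependency, so Q must belong to every candidate key.
{Q}⁺ = {B, J, Q}, which is not all of the schema, so we must add further attributes.
{K, Q}⁺: Q→BJ adds B, J; BJK→P adds P → {B, J, K, P, Q}. Minimal: {Q}⁺ = {B, J, Q}; {K}⁺ = {K} — none reach the full schema.
{P, Q}⁺: Q→BJ adds B, J; BPQ→K adds K → {B, J, K, P, Q}. Minimal: {Q}⁺ = {B, J, Q}; {P}⁺ = {P} — none reach the full schema.
Any other superkey contains one of these as a subset, so there are no further candidate keys.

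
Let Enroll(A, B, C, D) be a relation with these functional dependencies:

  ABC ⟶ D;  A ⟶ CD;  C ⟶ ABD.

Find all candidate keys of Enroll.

{A}, {C}

{A}⁺: A→CD adds C, D; C→ABD adds B → {A, B, C, D}.
{C}⁺: C→ABD adds A, B, D → {A, B, C, D}.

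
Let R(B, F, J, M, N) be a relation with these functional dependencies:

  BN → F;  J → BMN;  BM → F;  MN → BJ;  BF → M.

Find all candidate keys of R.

(J), (B, N), (M, N)

{J}⁺: J→BMN adds B, M, N; BM→F adds F → {B, F, J, M, N}.
{B, N}⁺: BN→F adds F; BF→M adds M; MN→BJ adds J → {B, F, J, M, N}.
{M, N}⁺: MN→BJ adds B, J; BN→F adds F → {B, F, J, M, N}.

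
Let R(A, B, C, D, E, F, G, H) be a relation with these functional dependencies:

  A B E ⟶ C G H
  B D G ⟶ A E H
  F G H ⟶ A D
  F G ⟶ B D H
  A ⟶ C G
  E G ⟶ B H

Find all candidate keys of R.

Attribute F never appears on the right-hand side of any dependency, so F must belong to every candidate key.
{F}⁺ = {F}, which is not all of the schema, so we must add further attributes.
{A, F}⁺: A→CG adds C, G; FG→BDH adds B, D, H; BDG→AEH adds E → {A, B, C, D, E, F, G, H}. Minimal: {F}⁺ = {F}; {A}⁺ = {A, C, G} — none reach the full schema.
{F, G}⁺: FG→BDH adds B, D, H; BDG→AEH adds A, E; A→CG adds C → {A, B, C, D, E, F, G, H}. Minimal: {G}⁺ = {G}; {F}⁺ = {F} — none reach the full schema.

{A, F}, {F, G}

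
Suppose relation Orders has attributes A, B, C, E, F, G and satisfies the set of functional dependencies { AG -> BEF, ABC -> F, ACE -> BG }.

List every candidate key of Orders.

{A, C, E}, {A, C, G}

Attributes A, C never appear on any right-hand side, so every candidate key must contain {A, C}.
{A, C}⁺ = {A, C}, which is not all of the schema, so we must add further attributes.
{A, C, E}⁺: ACE→BG adds B, G; AG→BEF adds F → {A, B, C, E, F, G}. Minimal: {C, E}⁺ = {C, E}; {A, E}⁺ = {A, E}; {A, C}⁺ = {A, C} — none reach the full schema.
{A, C, G}⁺: AG→BEF adds B, E, F → {A, B, C, E, F, G}. Minimal: {C, G}⁺ = {C, G}; {A, G}⁺ = {A, B, E, F, G}; {A, C}⁺ = {A, C} — none reach the full schema.
Any other superkey contains one of these as a subset, so there are no further candidate keys.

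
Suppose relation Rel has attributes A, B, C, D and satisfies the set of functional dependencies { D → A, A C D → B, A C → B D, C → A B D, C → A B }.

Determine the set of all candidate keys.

Attribute C never appears on the right-hand side of any dependency, so C must belong to every candidate key.
{C}⁺ = {A, B, C, D}, which is all of the schema, so {C} is the only candidate key.

{C}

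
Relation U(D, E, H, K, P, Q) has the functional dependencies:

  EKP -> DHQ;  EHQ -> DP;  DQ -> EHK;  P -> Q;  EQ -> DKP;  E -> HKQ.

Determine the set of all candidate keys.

{E}⁺: E→HKQ adds H, K, Q; EHQ→DP adds D, P → {D, E, H, K, P, Q}.
{D, P}⁺: P→Q adds Q; DQ→EHK adds E, H, K → {D, E, H, K, P, Q}.
{D, Q}⁺: DQ→EHK adds E, H, K; EQ→DKP adds P → {D, E, H, K, P, Q}.
Any other superkey contains one of these as a subset, so there are no further candidate keys.

(E), (D, P), (D, Q)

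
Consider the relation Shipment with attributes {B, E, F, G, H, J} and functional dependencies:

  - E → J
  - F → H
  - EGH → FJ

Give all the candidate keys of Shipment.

{B, E, F, G}, {B, E, G, H}

Attributes B, E, G never appear on any right-hand side, so every candidate key must contain {B, E, G}.
{B, E, G}⁺ = {B, E, G, J}, which is not all of the schema, so we must add further attributes.
{B, E, F, G}⁺: E→J adds J; F→H adds H → {B, E, F, G, H, J}. Minimal: {E, F, G}⁺ = {E, F, G, H, J}; {B, F, G}⁺ = {B, F, G, H}; {B, E, G}⁺ = {B, E, G, J}; … — none reach the full schema.
{B, E, G, H}⁺: E→J adds J; EGH→FJ adds F → {B, E, F, G, H, J}. Minimal: {E, G, H}⁺ = {E, F, G, H, J}; {B, G, H}⁺ = {B, G, H}; {B, E, H}⁺ = {B, E, H, J}; … — none reach the full schema.
Any other superkey contains one of these as a subset, so there are no further candidate keys.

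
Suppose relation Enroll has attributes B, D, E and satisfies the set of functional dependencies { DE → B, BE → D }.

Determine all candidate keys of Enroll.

(B, E), (D, E)

{B, E}⁺: BE→D adds D → {B, D, E}. Minimal: {E}⁺ = {E}; {B}⁺ = {B} — none reach the full schema.
{D, E}⁺: DE→B adds B → {B, D, E}. Minimal: {E}⁺ = {E}; {D}⁺ = {D} — none reach the full schema.
Any other superkey contains one of these as a subset, so there are no further candidate keys.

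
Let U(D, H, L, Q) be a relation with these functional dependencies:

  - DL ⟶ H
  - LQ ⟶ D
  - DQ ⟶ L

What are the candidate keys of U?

Attribute Q never appears on the right-hand side of any dependency, so Q must belong to every candidate key.
{Q}⁺ = {Q}, which is not all of the schema, so we must add further attributes.
{D, Q}⁺: DQ→L adds L; DL→H adds H → {D, H, L, Q}. Minimal: {Q}⁺ = {Q}; {D}⁺ = {D} — none reach the full schema.
{L, Q}⁺: LQ→D adds D; DL→H adds H → {D, H, L, Q}. Minimal: {Q}⁺ = {Q}; {L}⁺ = {L} — none reach the full schema.
Any other superkey contains one of these as a subset, so there are no further candidate keys.

(D, Q); (L, Q)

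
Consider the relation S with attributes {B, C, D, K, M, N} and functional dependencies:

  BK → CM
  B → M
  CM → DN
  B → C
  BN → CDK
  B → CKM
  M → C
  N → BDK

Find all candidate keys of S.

B, M, N

{B}⁺: B→M adds M; B→C adds C; B→CKM adds K; CM→DN adds D, N → {B, C, D, K, M, N}.
{M}⁺: M→C adds C; CM→DN adds D, N; N→BDK adds B, K → {B, C, D, K, M, N}.
{N}⁺: N→BDK adds B, D, K; BK→CM adds C, M → {B, C, D, K, M, N}.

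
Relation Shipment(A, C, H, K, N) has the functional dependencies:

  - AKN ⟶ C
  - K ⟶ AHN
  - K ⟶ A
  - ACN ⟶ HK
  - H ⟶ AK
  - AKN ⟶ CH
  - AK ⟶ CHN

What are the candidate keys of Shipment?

{H}⁺: H→AK adds A, K; AK→CHN adds C, N → {A, C, H, K, N}.
{K}⁺: K→AHN adds A, H, N; AKN→CH adds C → {A, C, H, K, N}.
{A, C, N}⁺: ACN→HK adds H, K → {A, C, H, K, N}. Minimal: {C, N}⁺ = {C, N}; {A, N}⁺ = {A, N}; {A, C}⁺ = {A, C} — none reach the full schema.

{H}, {K}, {A, C, N}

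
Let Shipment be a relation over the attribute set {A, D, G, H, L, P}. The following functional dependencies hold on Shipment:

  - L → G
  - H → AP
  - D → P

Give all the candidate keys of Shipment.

{D, H, L}

Attributes D, H, L never appear on any right-hand side, so every candidate key must contain {D, H, L}.
{D, H, L}⁺ = {A, D, G, H, L, P}, which is all of the schema, so {D, H, L} is the only candidate key.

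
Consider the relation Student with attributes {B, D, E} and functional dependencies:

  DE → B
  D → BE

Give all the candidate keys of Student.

{D}

Attribute D never appears on the right-hand side of any dependency, so D must belong to every candidate key.
{D}⁺ = {B, D, E}, which is all of the schema, so {D} is the only candidate key.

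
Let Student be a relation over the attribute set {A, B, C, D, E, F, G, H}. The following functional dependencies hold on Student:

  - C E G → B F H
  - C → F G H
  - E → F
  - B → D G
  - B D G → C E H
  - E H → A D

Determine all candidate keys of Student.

B; CE

{B}⁺: B→DG adds D, G; BDG→CEH adds C, E, H; EH→AD adds A; CEG→BFH adds F → {A, B, C, D, E, F, G, H}.
{C, E}⁺: C→FGH adds F, G, H; EH→AD adds A, D; CEG→BFH adds B → {A, B, C, D, E, F, G, H}. Minimal: {E}⁺ = {E, F}; {C}⁺ = {C, F, G, H} — none reach the full schema.
Any other superkey contains one of these as a subset, so there are no further candidate keys.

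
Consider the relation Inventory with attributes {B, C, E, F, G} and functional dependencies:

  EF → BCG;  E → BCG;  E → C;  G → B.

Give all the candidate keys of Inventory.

Attributes E, F never appear on any right-hand side, so every candidate key must contain {E, F}.
{E, F}⁺ = {B, C, E, F, G}, which is all of the schema, so {E, F} is the only candidate key.

EF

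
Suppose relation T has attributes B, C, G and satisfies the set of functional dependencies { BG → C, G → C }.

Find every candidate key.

{B, G}⁺: BG→C adds C → {B, C, G}.

(B, G)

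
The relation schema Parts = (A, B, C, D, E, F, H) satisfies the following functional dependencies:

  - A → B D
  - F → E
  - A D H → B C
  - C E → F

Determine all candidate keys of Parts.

(A, E, H); (A, F, H)

Attributes A, H never appear on any right-hand side, so every candidate key must contain {A, H}.
{A, H}⁺ = {A, B, C, D, H}, which is not all of the schema, so we must add further attributes.
{A, E, H}⁺: A→BD adds B, D; ADH→BC adds C; CE→F adds F → {A, B, C, D, E, F, H}. Minimal: {E, H}⁺ = {E, H}; {A, H}⁺ = {A, B, C, D, H}; {A, E}⁺ = {A, B, D, E} — none reach the full schema.
{A, F, H}⁺: A→BD adds B, D; F→E adds E; ADH→BC adds C → {A, B, C, D, E, F, H}. Minimal: {F, H}⁺ = {E, F, H}; {A, H}⁺ = {A, B, C, D, H}; {A, F}⁺ = {A, B, D, E, F} — none reach the full schema.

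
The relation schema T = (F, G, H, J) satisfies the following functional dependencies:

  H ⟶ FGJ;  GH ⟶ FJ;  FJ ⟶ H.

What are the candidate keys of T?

{H}⁺: H→FGJ adds F, G, J → {F, G, H, J}.
{F, J}⁺: FJ→H adds H; H→FGJ adds G → {F, G, H, J}.

{H}, {F, J}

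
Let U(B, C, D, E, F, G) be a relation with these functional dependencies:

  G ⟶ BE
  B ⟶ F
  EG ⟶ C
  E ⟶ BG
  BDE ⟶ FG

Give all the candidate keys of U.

{D, E}⁺: E→BG adds B, G; BDE→FG adds F; EG→C adds C → {B, C, D, E, F, G}. Minimal: {E}⁺ = {B, C, E, F, G}; {D}⁺ = {D} — none reach the full schema.
{D, G}⁺: G→BE adds B, E; B→F adds F; EG→C adds C → {B, C, D, E, F, G}. Minimal: {G}⁺ = {B, C, E, F, G}; {D}⁺ = {D} — none reach the full schema.

{D, E}; {D, G}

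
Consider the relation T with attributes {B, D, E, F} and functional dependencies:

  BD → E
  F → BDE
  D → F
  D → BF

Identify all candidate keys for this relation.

(D); (F)

{D}⁺: D→F adds F; D→BF adds B; BD→E adds E → {B, D, E, F}.
{F}⁺: F→BDE adds B, D, E → {B, D, E, F}.
Any other superkey contains one of these as a subset, so there are no further candidate keys.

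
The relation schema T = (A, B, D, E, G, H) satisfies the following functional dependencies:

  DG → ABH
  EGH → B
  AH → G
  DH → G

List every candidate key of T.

Attributes D, E never appear on any right-hand side, so every candidate key must contain {D, E}.
{D, E}⁺ = {D, E}, which is not all of the schema, so we must add further attributes.
{D, E, G}⁺: DG→ABH adds A, B, H → {A, B, D, E, G, H}. Minimal: {E, G}⁺ = {E, G}; {D, G}⁺ = {A, B, D, G, H}; {D, E}⁺ = {D, E} — none reach the full schema.
{D, E, H}⁺: DH→G adds G; DG→ABH adds A, B → {A, B, D, E, G, H}. Minimal: {E, H}⁺ = {E, H}; {D, H}⁺ = {A, B, D, G, H}; {D, E}⁺ = {D, E} — none reach the full schema.
Any other superkey contains one of these as a subset, so there are no further candidate keys.

DEG, DEH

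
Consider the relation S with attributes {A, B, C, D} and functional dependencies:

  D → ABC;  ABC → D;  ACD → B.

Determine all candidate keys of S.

{D}; {A, B, C}

{D}⁺: D→ABC adds A, B, C → {A, B, C, D}.
{A, B, C}⁺: ABC→D adds D → {A, B, C, D}.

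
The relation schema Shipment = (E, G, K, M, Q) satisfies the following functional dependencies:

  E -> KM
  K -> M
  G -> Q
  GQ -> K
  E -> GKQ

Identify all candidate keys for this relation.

{E}⁺: E→KM adds K, M; E→GKQ adds G, Q → {E, G, K, M, Q}.
No other minimal superkey exists.

E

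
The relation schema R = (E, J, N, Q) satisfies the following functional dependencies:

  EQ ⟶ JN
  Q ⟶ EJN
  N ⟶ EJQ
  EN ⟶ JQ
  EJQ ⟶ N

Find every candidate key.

{N}, {Q}

{N}⁺: N→EJQ adds E, J, Q → {E, J, N, Q}.
{Q}⁺: Q→EJN adds E, J, N → {E, J, N, Q}.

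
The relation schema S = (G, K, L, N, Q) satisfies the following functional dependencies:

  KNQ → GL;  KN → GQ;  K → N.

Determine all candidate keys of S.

Attribute K never appears on the right-hand side of any dependency, so K must belong to every candidate key.
{K}⁺ = {G, K, L, N, Q}, which is all of the schema, so {K} is the only candidate key.

{K}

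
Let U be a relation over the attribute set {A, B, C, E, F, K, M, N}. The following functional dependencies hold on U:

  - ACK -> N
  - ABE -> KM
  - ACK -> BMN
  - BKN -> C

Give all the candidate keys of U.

(A, B, C, E, F), (A, B, E, F, N), (A, C, E, F, K)

{A, B, C, E, F}⁺: ABE→KM adds K, M; ACK→BMN adds N → {A, B, C, E, F, K, M, N}.
{A, B, E, F, N}⁺: ABE→KM adds K, M; BKN→C adds C → {A, B, C, E, F, K, M, N}.
{A, C, E, F, K}⁺: ACK→N adds N; ACK→BMN adds B, M → {A, B, C, E, F, K, M, N}.
Any other superkey contains one of these as a subset, so there are no further candidate keys.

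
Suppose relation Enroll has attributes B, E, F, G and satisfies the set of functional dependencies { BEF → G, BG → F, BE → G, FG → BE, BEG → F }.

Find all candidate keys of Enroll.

{B, E}, {B, G}, {F, G}

{B, E}⁺: BE→G adds G; BEG→F adds F → {B, E, F, G}. Minimal: {E}⁺ = {E}; {B}⁺ = {B} — none reach the full schema.
{B, G}⁺: BG→F adds F; FG→BE adds E → {B, E, F, G}. Minimal: {G}⁺ = {G}; {B}⁺ = {B} — none reach the full schema.
{F, G}⁺: FG→BE adds B, E → {B, E, F, G}. Minimal: {G}⁺ = {G}; {F}⁺ = {F} — none reach the full schema.
Any other superkey contains one of these as a subset, so there are no further candidate keys.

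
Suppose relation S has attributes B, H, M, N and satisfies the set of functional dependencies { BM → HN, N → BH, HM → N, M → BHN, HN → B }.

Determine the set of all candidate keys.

M

Attribute M never appears on the right-hand side of any dependency, so M must belong to every candidate key.
{M}⁺ = {B, H, M, N}, which is all of the schema, so {M} is the only candidate key.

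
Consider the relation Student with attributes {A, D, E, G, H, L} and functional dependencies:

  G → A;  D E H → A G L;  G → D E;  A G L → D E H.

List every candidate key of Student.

{G, H}⁺: G→A adds A; G→DE adds D, E; DEH→AGL adds L → {A, D, E, G, H, L}. Minimal: {H}⁺ = {H}; {G}⁺ = {A, D, E, G} — none reach the full schema.
{G, L}⁺: G→A adds A; G→DE adds D, E; AGL→DEH adds H → {A, D, E, G, H, L}. Minimal: {L}⁺ = {L}; {G}⁺ = {A, D, E, G} — none reach the full schema.
{D, E, H}⁺: DEH→AGL adds A, G, L → {A, D, E, G, H, L}. Minimal: {E, H}⁺ = {E, H}; {D, H}⁺ = {D, H}; {D, E}⁺ = {D, E} — none reach the full schema.

{G, H}, {G, L}, {D, E, H}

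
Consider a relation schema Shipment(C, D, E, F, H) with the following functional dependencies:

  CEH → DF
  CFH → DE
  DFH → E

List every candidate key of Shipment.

{C, E, H}⁺: CEH→DF adds D, F → {C, D, E, F, H}.
{C, F, H}⁺: CFH→DE adds D, E → {C, D, E, F, H}.

CEH, CFH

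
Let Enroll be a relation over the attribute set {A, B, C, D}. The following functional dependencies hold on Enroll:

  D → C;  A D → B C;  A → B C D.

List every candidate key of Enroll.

Attribute A never appears on the right-hand side of any dependency, so A must belong to every candidate key.
{A}⁺ = {A, B, C, D}, which is all of the schema, so {A} is the only candidate key.

(A)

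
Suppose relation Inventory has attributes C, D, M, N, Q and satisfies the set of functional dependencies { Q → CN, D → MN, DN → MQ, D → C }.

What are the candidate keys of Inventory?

Attribute D never appears on the right-hand side of any dependency, so D must belong to every candidate key.
{D}⁺ = {C, D, M, N, Q}, which is all of the schema, so {D} is the only candidate key.

(D)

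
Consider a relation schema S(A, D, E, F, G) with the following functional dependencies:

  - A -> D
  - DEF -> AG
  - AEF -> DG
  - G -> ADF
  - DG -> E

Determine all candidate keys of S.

{G}⁺: G→ADF adds A, D, F; DG→E adds E → {A, D, E, F, G}.
{A, E, F}⁺: A→D adds D; DEF→AG adds G → {A, D, E, F, G}. Minimal: {E, F}⁺ = {E, F}; {A, F}⁺ = {A, D, F}; {A, E}⁺ = {A, D, E} — none reach the full schema.
{D, E, F}⁺: DEF→AG adds A, G → {A, D, E, F, G}. Minimal: {E, F}⁺ = {E, F}; {D, F}⁺ = {D, F}; {D, E}⁺ = {D, E} — none reach the full schema.
Any other superkey contains one of these as a subset, so there are no further candidate keys.

G, AEF, DEF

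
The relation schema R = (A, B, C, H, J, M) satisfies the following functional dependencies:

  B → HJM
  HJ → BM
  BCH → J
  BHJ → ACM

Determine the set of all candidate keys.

B; HJ

{B}⁺: B→HJM adds H, J, M; BHJ→ACM adds A, C → {A, B, C, H, J, M}.
{H, J}⁺: HJ→BM adds B, M; BHJ→ACM adds A, C → {A, B, C, H, J, M}. Minimal: {J}⁺ = {J}; {H}⁺ = {H} — none reach the full schema.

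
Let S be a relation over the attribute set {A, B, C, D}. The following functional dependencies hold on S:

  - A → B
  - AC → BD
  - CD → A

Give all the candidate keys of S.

(A, C); (C, D)

Attribute C never appears on the right-hand side of any dependency, so C must belong to every candidate key.
{C}⁺ = {C}, which is not all of the schema, so we must add further attributes.
{A, C}⁺: A→B adds B; AC→BD adds D → {A, B, C, D}. Minimal: {C}⁺ = {C}; {A}⁺ = {A, B} — none reach the full schema.
{C, D}⁺: CD→A adds A; A→B adds B → {A, B, C, D}. Minimal: {D}⁺ = {D}; {C}⁺ = {C} — none reach the full schema.
Any other superkey contains one of these as a subset, so there are no further candidate keys.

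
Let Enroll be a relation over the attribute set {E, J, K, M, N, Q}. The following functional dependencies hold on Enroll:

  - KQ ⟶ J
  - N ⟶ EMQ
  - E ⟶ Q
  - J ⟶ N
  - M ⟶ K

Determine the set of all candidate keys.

{J}⁺: J→N adds N; N→EMQ adds E, M, Q; M→K adds K → {E, J, K, M, N, Q}.
{N}⁺: N→EMQ adds E, M, Q; M→K adds K; KQ→J adds J → {E, J, K, M, N, Q}.
{E, K}⁺: E→Q adds Q; KQ→J adds J; J→N adds N; N→EMQ adds M → {E, J, K, M, N, Q}.
{E, M}⁺: E→Q adds Q; M→K adds K; KQ→J adds J; J→N adds N → {E, J, K, M, N, Q}.
{K, Q}⁺: KQ→J adds J; J→N adds N; N→EMQ adds E, M → {E, J, K, M, N, Q}.
{M, Q}⁺: M→K adds K; KQ→J adds J; J→N adds N; N→EMQ adds E → {E, J, K, M, N, Q}.
Any other superkey contains one of these as a subset, so there are no further candidate keys.

{J}; {N}; {E, K}; {E, M}; {K, Q}; {M, Q}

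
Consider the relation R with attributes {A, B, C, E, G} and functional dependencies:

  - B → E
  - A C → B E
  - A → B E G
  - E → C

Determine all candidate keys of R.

(A)

Attribute A never appears on the right-hand side of any dependency, so A must belong to every candidate key.
{A}⁺ = {A, B, C, E, G}, which is all of the schema, so {A} is the only candidate key.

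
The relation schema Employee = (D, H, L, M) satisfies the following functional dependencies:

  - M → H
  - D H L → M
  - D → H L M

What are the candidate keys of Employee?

D

{D}⁺: D→HLM adds H, L, M → {D, H, L, M}.
No other minimal superkey exists.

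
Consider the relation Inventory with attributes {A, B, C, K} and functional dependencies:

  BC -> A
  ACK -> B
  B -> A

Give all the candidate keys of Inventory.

{A, C, K}, {B, C, K}

{A, C, K}⁺: ACK→B adds B → {A, B, C, K}. Minimal: {C, K}⁺ = {C, K}; {A, K}⁺ = {A, K}; {A, C}⁺ = {A, C} — none reach the full schema.
{B, C, K}⁺: BC→A adds A → {A, B, C, K}. Minimal: {C, K}⁺ = {C, K}; {B, K}⁺ = {A, B, K}; {B, C}⁺ = {A, B, C} — none reach the full schema.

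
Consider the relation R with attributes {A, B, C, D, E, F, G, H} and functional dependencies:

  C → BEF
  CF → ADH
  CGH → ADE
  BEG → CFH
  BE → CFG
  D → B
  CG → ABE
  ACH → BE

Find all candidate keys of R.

{C}⁺: C→BEF adds B, E, F; CF→ADH adds A, D, H; BE→CFG adds G → {A, B, C, D, E, F, G, H}.
{B, E}⁺: BE→CFG adds C, F, G; CG→ABE adds A; CF→ADH adds D, H → {A, B, C, D, E, F, G, H}.
{D, E}⁺: D→B adds B; BE→CFG adds C, F, G; CG→ABE adds A; CF→ADH adds H → {A, B, C, D, E, F, G, H}.

(C), (B, E), (D, E)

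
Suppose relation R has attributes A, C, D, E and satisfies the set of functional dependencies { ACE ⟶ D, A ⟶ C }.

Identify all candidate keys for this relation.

(A, E)

Attributes A, E never appear on any right-hand side, so every candidate key must contain {A, E}.
{A, E}⁺ = {A, C, D, E}, which is all of the schema, so {A, E} is the only candidate key.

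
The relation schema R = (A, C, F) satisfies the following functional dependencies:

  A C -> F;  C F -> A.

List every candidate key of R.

{A, C}; {C, F}

Attribute C never appears on the right-hand side of any dependency, so C must belong to every candidate key.
{C}⁺ = {C}, which is not all of the schema, so we must add further attributes.
{A, C}⁺: AC→F adds F → {A, C, F}. Minimal: {C}⁺ = {C}; {A}⁺ = {A} — none reach the full schema.
{C, F}⁺: CF→A adds A → {A, C, F}. Minimal: {F}⁺ = {F}; {C}⁺ = {C} — none reach the full schema.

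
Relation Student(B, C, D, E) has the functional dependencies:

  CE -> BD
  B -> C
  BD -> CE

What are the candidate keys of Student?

{B, D}; {B, E}; {C, E}

{B, D}⁺: B→C adds C; BD→CE adds E → {B, C, D, E}.
{B, E}⁺: B→C adds C; CE→BD adds D → {B, C, D, E}.
{C, E}⁺: CE→BD adds B, D → {B, C, D, E}.
Any other superkey contains one of these as a subset, so there are no further candidate keys.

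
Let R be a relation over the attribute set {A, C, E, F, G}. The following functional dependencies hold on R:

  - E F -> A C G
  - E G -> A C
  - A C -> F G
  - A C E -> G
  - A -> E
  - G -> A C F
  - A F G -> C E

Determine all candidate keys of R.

{G}⁺: G→ACF adds A, C, F; AFG→CE adds E → {A, C, E, F, G}.
{A, C}⁺: AC→FG adds F, G; A→E adds E → {A, C, E, F, G}.
{A, F}⁺: A→E adds E; EF→ACG adds C, G → {A, C, E, F, G}.
{E, F}⁺: EF→ACG adds A, C, G → {A, C, E, F, G}.
Any other superkey contains one of these as a subset, so there are no further candidate keys.

(G), (A, C), (A, F), (E, F)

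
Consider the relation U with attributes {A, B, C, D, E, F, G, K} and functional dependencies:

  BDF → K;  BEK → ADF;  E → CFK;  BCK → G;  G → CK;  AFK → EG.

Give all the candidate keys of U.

(B, E), (A, B, D, F), (A, B, F, G), (A, B, F, K)

Attribute B never appears on the right-hand side of any dependency, so B must belong to every candidate key.
{B}⁺ = {B}, which is not all of the schema, so we must add further attributes.
{B, E}⁺: E→CFK adds C, F, K; BCK→G adds G; BEK→ADF adds A, D → {A, B, C, D, E, F, G, K}.
{A, B, D, F}⁺: BDF→K adds K; AFK→EG adds E, G; E→CFK adds C → {A, B, C, D, E, F, G, K}.
{A, B, F, G}⁺: G→CK adds C, K; AFK→EG adds E; BEK→ADF adds D → {A, B, C, D, E, F, G, K}.
{A, B, F, K}⁺: AFK→EG adds E, G; BEK→ADF adds D; E→CFK adds C → {A, B, C, D, E, F, G, K}.
Any other superkey contains one of these as a subset, so there are no further candidate keys.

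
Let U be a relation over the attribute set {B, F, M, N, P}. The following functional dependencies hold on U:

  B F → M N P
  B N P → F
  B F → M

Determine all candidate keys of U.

{B, F}⁺: BF→MNP adds M, N, P → {B, F, M, N, P}. Minimal: {F}⁺ = {F}; {B}⁺ = {B} — none reach the full schema.
{B, N, P}⁺: BNP→F adds F; BF→M adds M → {B, F, M, N, P}. Minimal: {N, P}⁺ = {N, P}; {B, P}⁺ = {B, P}; {B, N}⁺ = {B, N} — none reach the full schema.
Any other superkey contains one of these as a subset, so there are no further candidate keys.

(B, F), (B, N, P)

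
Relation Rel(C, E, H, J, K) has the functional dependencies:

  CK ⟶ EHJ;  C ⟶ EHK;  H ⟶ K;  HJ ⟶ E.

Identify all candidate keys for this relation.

(C)

Attribute C never appears on the right-hand side of any dependency, so C must belong to every candidate key.
{C}⁺ = {C, E, H, J, K}, which is all of the schema, so {C} is the only candidate key.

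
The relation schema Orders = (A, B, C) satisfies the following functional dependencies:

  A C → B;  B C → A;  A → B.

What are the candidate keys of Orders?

AC, BC

Attribute C never appears on the right-hand side of any dependency, so C must belong to every candidate key.
{C}⁺ = {C}, which is not all of the schema, so we must add further attributes.
{A, C}⁺: AC→B adds B → {A, B, C}. Minimal: {C}⁺ = {C}; {A}⁺ = {A, B} — none reach the full schema.
{B, C}⁺: BC→A adds A → {A, B, C}. Minimal: {C}⁺ = {C}; {B}⁺ = {B} — none reach the full schema.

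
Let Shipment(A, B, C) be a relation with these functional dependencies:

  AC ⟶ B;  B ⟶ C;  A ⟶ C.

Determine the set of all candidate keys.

{A}

Attribute A never appears on the right-hand side of any dependency, so A must belong to every candidate key.
{A}⁺ = {A, B, C}, which is all of the schema, so {A} is the only candidate key.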